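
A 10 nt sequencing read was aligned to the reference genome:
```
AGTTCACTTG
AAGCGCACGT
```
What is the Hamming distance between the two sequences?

9

Comparing position by position, 9 positions differ: 2 (G/A), 3 (T/G), 4 (T/C), 5 (C/G), 6 (A/C), 7 (C/A), 8 (T/C), 9 (T/G), 10 (G/T).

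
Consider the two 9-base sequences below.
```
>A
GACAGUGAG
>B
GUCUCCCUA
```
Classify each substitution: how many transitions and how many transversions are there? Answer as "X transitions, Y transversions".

2 transitions, 5 transversions

Mismatches (1-based):
position 2: A→U (purine→pyrimidine, transversion)
position 4: A→U (purine→pyrimidine, transversion)
position 5: G→C (purine→pyrimidine, transversion)
position 6: U→C (pyrimidine→pyrimidine, transition)
position 7: G→C (purine→pyrimidine, transversion)
position 8: A→U (purine→pyrimidine, transversion)
position 9: G→A (purine→purine, transition)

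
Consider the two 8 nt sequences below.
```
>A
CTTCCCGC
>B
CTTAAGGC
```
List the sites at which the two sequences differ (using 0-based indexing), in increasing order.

3, 4, 5

Differences at site 3 (C→A), site 4 (C→A), site 5 (C→G).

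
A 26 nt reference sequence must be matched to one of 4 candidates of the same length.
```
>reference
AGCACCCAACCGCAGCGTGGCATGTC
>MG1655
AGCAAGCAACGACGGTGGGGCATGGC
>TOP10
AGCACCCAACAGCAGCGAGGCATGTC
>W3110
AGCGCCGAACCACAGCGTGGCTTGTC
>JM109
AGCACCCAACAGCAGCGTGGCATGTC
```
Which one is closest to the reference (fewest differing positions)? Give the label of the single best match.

Hamming distances to reference — MG1655: 8; TOP10: 2; W3110: 4; JM109: 1.
Smallest is JM109 with 1 mismatch.

JM109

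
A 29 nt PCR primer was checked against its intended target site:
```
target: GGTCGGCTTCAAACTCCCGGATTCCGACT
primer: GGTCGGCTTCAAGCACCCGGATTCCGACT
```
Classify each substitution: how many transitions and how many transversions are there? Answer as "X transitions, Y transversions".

Transitions (purine↔purine or pyrimidine↔pyrimidine): 13 A→G.
Transversions (purine↔pyrimidine): 15 T→A.

1 transition, 1 transversion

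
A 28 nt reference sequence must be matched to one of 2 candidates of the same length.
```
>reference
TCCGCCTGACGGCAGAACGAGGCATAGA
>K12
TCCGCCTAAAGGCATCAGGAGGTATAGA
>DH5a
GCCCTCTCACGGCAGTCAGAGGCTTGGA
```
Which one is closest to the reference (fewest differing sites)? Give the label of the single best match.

Hamming distances to reference — K12: 6; DH5a: 9.
Smallest is K12 with 6 mismatches.

K12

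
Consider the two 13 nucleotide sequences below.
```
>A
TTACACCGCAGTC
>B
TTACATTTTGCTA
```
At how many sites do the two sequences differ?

Comparing position by position, 7 sites differ: 6 (C/T), 7 (C/T), 8 (G/T), 9 (C/T), 10 (A/G), 11 (G/C), 13 (C/A).

7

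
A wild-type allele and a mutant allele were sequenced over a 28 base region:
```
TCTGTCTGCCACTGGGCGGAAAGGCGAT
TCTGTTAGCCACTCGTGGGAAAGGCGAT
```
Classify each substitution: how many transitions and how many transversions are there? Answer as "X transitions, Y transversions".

1 transition, 4 transversions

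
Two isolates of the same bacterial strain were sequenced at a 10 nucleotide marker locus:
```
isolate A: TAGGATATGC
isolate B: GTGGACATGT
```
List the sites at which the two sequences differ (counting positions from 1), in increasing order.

1, 2, 6, 10

Differences at site 1 (T→G), site 2 (A→T), site 6 (T→C), site 10 (C→T).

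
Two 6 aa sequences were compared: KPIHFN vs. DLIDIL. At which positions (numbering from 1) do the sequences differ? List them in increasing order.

Scanning 1-based: 1: K/D; 2: P/L; 4: H/D; 5: F/I; 6: N/L.

1, 2, 4, 5, 6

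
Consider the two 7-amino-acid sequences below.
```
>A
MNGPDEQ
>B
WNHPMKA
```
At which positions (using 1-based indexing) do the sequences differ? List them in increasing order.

1, 3, 5, 6, 7

Scanning 1-based: 1: M/W; 3: G/H; 5: D/M; 6: E/K; 7: Q/A.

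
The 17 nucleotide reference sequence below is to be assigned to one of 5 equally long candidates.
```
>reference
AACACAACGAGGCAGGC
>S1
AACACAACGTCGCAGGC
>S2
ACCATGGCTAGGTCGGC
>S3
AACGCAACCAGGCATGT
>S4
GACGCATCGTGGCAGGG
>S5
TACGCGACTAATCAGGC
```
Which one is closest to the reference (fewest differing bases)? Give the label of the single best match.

S1 differs at 2 bases; S2 differs at 7 bases; S3 differs at 4 bases; S4 differs at 5 bases; S5 differs at 6 bases. The closest is S1.

S1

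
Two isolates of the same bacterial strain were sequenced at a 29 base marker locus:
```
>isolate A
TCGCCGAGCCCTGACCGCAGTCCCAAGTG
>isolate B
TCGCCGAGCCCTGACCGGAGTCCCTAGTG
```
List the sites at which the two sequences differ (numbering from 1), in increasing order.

Scanning 1-based: 18: C/G; 25: A/T.

18, 25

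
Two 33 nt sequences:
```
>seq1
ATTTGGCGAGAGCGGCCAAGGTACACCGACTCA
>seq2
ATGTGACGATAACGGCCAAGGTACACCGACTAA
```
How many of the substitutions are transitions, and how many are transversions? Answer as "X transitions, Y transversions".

Mismatches (1-based):
base 3: T→G (pyrimidine→purine, transversion)
base 6: G→A (purine→purine, transition)
base 10: G→T (purine→pyrimidine, transversion)
base 12: G→A (purine→purine, transition)
base 32: C→A (pyrimidine→purine, transversion)

2 transitions, 3 transversions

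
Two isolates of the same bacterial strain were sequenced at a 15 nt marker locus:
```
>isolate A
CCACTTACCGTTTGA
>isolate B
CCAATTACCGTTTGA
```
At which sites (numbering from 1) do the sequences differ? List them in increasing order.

Scanning 1-based: 4: C/A.

4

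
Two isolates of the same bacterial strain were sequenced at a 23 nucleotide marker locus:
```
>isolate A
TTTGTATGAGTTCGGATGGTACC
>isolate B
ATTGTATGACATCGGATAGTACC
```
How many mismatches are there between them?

The sequences differ at sites 1, 10, 11, 18 (1-based) — 4 in total.

4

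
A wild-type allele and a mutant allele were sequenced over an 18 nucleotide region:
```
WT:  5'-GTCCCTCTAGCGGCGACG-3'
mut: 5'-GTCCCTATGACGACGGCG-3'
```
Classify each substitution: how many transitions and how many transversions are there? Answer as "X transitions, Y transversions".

4 transitions, 1 transversion

Transitions (purine↔purine or pyrimidine↔pyrimidine): 9 A→G, 10 G→A, 13 G→A, 16 A→G.
Transversions (purine↔pyrimidine): 7 C→A.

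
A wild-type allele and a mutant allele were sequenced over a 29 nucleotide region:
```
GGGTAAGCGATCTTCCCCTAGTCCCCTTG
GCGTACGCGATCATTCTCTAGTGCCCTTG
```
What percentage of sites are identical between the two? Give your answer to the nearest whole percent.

Mismatches at positions 2, 6, 13, 15, 17, 23 (1-based): 6 of 29.
Identical positions: 23/29 = 79.31% → 79%.

79%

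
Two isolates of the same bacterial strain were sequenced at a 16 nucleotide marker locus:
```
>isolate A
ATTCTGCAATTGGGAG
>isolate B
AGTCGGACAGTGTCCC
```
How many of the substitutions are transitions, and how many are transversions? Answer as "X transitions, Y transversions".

Transitions (purine↔purine or pyrimidine↔pyrimidine): none.
Transversions (purine↔pyrimidine): 2 T→G, 5 T→G, 7 C→A, 8 A→C, 10 T→G, 13 G→T, 14 G→C, 15 A→C, 16 G→C.

0 transitions, 9 transversions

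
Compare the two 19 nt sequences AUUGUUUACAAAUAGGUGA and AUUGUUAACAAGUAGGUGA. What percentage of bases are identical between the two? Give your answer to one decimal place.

2 positions differ (7, 12), so 17 of 19 match: 17/19 = 89.47%.

89.5%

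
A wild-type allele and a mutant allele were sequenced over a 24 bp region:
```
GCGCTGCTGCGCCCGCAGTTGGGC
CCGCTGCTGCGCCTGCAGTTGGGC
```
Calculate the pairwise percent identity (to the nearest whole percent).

92%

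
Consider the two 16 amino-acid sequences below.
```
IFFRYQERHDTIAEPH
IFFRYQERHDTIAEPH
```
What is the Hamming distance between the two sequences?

No positions differ; the sequences are identical.

0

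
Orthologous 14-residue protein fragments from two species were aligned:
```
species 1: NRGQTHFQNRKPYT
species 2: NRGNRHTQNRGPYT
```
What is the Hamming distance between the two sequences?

4

Comparing position by position, 4 residues differ: 4 (Q/N), 5 (T/R), 7 (F/T), 11 (K/G).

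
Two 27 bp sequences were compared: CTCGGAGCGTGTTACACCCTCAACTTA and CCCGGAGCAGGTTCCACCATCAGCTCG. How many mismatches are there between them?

8

Comparing position by position, 8 positions differ: 2 (T/C), 9 (G/A), 10 (T/G), 14 (A/C), 19 (C/A), 23 (A/G), 26 (T/C), 27 (A/G).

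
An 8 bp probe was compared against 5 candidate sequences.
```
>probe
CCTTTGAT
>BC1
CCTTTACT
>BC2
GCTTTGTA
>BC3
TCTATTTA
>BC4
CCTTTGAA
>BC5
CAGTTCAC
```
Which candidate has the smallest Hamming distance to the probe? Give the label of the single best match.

Hamming distances to probe — BC1: 2; BC2: 3; BC3: 5; BC4: 1; BC5: 4.
Smallest is BC4 with 1 mismatch.

BC4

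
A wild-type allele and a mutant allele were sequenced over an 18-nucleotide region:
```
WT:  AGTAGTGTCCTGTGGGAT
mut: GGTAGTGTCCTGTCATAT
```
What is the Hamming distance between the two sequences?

Comparing position by position, 4 sites differ: 1 (A/G), 14 (G/C), 15 (G/A), 16 (G/T).

4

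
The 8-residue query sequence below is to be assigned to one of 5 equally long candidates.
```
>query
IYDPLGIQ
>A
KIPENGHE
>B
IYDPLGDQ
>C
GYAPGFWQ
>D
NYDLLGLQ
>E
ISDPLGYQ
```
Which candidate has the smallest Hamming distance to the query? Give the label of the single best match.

B

A differs at 7 positions; B differs at 1 position; C differs at 5 positions; D differs at 3 positions; E differs at 2 positions. The closest is B.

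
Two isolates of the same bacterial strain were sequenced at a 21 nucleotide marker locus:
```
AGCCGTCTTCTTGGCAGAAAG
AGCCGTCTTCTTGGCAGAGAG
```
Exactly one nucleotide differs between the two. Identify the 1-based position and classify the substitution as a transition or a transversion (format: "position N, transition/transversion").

position 19, transition

Position 19 changes A→G. A is a purine and G is a purine, so this is a transition.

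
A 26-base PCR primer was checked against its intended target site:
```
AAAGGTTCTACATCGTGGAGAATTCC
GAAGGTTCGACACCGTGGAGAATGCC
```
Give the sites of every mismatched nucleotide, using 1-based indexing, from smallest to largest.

1, 9, 13, 24

Scanning 1-based: 1: A/G; 9: T/G; 13: T/C; 24: T/G.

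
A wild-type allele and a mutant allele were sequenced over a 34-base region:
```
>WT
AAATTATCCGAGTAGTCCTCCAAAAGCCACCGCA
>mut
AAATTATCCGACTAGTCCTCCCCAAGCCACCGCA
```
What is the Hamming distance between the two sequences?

Comparing position by position, 3 sites differ: 12 (G/C), 22 (A/C), 23 (A/C).

3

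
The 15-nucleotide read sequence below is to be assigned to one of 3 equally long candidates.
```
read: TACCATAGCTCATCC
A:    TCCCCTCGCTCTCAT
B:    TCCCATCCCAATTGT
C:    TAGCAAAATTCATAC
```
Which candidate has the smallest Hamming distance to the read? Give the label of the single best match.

A differs at 7 bases; B differs at 8 bases; C differs at 5 bases. The closest is C.

C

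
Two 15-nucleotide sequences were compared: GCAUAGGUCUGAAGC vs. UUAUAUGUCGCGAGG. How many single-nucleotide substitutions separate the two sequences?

7

Comparing position by position, 7 bases differ: 1 (G/U), 2 (C/U), 6 (G/U), 10 (U/G), 11 (G/C), 12 (A/G), 15 (C/G).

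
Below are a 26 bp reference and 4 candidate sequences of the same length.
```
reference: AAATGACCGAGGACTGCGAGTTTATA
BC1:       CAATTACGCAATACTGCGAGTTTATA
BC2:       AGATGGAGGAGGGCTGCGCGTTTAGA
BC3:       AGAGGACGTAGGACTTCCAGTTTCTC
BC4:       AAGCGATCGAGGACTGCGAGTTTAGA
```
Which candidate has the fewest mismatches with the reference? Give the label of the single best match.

Hamming distances to reference — BC1: 6; BC2: 7; BC3: 8; BC4: 4.
Smallest is BC4 with 4 mismatches.

BC4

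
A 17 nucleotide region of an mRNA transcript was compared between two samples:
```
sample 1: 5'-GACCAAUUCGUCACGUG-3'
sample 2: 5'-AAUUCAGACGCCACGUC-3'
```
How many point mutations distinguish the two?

8

The sequences differ at bases 1, 3, 4, 5, 7, 8, 11, 17 (1-based) — 8 in total.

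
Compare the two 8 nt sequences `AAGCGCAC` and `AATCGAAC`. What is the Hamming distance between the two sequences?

2

The sequences differ at sites 3, 6 (1-based) — 2 in total.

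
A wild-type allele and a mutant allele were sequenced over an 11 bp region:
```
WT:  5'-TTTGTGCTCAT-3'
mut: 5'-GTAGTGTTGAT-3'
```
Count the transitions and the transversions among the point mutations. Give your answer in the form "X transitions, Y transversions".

Mismatches (1-based):
base 1: T→G (pyrimidine→purine, transversion)
base 3: T→A (pyrimidine→purine, transversion)
base 7: C→T (pyrimidine→pyrimidine, transition)
base 9: C→G (pyrimidine→purine, transversion)

1 transition, 3 transversions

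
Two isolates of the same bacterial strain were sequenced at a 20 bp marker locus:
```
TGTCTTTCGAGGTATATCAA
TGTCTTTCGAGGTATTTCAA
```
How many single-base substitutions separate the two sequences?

1

Mismatches (1-based): base 16: A→T.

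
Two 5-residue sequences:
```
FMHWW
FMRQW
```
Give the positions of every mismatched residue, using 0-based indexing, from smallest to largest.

2, 3

Scanning 0-based: 2: H/R; 3: W/Q.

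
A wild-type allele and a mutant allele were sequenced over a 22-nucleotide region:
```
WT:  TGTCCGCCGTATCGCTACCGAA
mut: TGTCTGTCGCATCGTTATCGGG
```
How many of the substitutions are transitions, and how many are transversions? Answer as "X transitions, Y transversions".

7 transitions, 0 transversions

Mismatches (1-based):
base 5: C→T (pyrimidine→pyrimidine, transition)
base 7: C→T (pyrimidine→pyrimidine, transition)
base 10: T→C (pyrimidine→pyrimidine, transition)
base 15: C→T (pyrimidine→pyrimidine, transition)
base 18: C→T (pyrimidine→pyrimidine, transition)
base 21: A→G (purine→purine, transition)
base 22: A→G (purine→purine, transition)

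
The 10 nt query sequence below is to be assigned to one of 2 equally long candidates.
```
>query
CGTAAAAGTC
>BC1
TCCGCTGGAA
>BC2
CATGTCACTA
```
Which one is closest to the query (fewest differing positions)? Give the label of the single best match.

BC2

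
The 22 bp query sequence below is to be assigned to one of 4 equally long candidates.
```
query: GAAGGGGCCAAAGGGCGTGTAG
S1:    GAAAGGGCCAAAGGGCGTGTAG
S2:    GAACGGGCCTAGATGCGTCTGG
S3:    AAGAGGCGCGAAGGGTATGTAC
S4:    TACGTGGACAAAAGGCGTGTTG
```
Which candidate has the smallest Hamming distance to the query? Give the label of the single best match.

S1 differs at 1 site; S2 differs at 7 sites; S3 differs at 9 sites; S4 differs at 6 sites. The closest is S1.

S1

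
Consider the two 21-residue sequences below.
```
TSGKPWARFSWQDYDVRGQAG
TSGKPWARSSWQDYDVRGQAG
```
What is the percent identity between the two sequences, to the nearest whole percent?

1 position differs (9), so 20 of 21 match: 20/21 = 95.24%.

95%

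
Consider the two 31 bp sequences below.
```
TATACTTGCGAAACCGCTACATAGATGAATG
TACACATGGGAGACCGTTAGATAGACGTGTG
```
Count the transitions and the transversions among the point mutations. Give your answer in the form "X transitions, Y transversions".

5 transitions, 4 transversions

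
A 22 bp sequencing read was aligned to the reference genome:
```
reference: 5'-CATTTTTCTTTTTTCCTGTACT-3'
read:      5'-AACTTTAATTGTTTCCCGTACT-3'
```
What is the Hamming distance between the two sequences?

6

The sequences differ at sites 1, 3, 7, 8, 11, 17 (1-based) — 6 in total.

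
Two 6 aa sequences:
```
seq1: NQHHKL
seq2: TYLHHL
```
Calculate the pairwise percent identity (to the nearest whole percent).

Mismatches at positions 1, 2, 3, 5 (1-based): 4 of 6.
Identical positions: 2/6 = 33.33% → 33%.

33%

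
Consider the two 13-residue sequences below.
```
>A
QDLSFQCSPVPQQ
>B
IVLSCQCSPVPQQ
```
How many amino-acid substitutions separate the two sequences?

The sequences differ at residues 1, 2, 5 (1-based) — 3 in total.

3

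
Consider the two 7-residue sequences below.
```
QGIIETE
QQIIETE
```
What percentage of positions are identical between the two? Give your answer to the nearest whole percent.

86%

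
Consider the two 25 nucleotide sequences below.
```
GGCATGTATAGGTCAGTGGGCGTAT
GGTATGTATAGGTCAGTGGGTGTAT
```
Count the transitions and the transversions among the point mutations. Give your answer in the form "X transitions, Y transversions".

2 transitions, 0 transversions

Mismatches (1-based):
position 3: C→T (pyrimidine→pyrimidine, transition)
position 21: C→T (pyrimidine→pyrimidine, transition)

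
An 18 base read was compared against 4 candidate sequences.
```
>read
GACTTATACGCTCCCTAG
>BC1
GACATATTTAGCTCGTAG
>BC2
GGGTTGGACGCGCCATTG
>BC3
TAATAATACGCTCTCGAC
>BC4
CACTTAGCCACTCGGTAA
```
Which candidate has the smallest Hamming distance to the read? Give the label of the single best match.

BC3

BC1 differs at 8 positions; BC2 differs at 7 positions; BC3 differs at 6 positions; BC4 differs at 7 positions. The closest is BC3.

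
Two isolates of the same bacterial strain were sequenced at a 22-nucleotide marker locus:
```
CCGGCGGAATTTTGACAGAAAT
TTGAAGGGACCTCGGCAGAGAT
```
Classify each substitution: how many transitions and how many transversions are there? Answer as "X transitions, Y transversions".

9 transitions, 1 transversion

Mismatches (1-based):
site 1: C→T (pyrimidine→pyrimidine, transition)
site 2: C→T (pyrimidine→pyrimidine, transition)
site 4: G→A (purine→purine, transition)
site 5: C→A (pyrimidine→purine, transversion)
site 8: A→G (purine→purine, transition)
site 10: T→C (pyrimidine→pyrimidine, transition)
site 11: T→C (pyrimidine→pyrimidine, transition)
site 13: T→C (pyrimidine→pyrimidine, transition)
site 15: A→G (purine→purine, transition)
site 20: A→G (purine→purine, transition)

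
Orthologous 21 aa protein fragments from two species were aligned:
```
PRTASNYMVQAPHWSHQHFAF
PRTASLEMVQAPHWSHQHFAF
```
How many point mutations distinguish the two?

2

Comparing position by position, 2 residues differ: 6 (N/L), 7 (Y/E).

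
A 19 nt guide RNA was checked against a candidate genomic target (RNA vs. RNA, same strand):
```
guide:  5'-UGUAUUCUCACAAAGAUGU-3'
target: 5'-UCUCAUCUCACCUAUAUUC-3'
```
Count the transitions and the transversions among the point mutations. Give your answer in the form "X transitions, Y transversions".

1 transition, 7 transversions

Mismatches (1-based):
position 2: G→C (purine→pyrimidine, transversion)
position 4: A→C (purine→pyrimidine, transversion)
position 5: U→A (pyrimidine→purine, transversion)
position 12: A→C (purine→pyrimidine, transversion)
position 13: A→U (purine→pyrimidine, transversion)
position 15: G→U (purine→pyrimidine, transversion)
position 18: G→U (purine→pyrimidine, transversion)
position 19: U→C (pyrimidine→pyrimidine, transition)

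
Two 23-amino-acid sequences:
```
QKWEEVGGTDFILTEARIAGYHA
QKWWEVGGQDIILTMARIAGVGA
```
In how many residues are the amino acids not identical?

Comparing position by position, 6 residues differ: 4 (E/W), 9 (T/Q), 11 (F/I), 15 (E/M), 21 (Y/V), 22 (H/G).

6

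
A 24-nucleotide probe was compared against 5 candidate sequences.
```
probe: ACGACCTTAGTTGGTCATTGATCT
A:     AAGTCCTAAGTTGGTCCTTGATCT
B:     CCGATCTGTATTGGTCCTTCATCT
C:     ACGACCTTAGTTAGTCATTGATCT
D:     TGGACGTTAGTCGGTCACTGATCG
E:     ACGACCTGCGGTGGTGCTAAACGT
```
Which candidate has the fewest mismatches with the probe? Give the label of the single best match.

C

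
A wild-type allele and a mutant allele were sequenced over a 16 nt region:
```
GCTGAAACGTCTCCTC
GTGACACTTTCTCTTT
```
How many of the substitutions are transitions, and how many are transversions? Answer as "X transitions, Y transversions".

5 transitions, 4 transversions

Mismatches (1-based):
position 2: C→T (pyrimidine→pyrimidine, transition)
position 3: T→G (pyrimidine→purine, transversion)
position 4: G→A (purine→purine, transition)
position 5: A→C (purine→pyrimidine, transversion)
position 7: A→C (purine→pyrimidine, transversion)
position 8: C→T (pyrimidine→pyrimidine, transition)
position 9: G→T (purine→pyrimidine, transversion)
position 14: C→T (pyrimidine→pyrimidine, transition)
position 16: C→T (pyrimidine→pyrimidine, transition)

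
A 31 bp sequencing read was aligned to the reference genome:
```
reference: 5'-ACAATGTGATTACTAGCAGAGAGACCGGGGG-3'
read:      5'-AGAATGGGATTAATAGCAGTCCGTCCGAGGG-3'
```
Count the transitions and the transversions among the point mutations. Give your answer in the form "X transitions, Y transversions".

1 transition, 7 transversions

Mismatches (1-based):
position 2: C→G (pyrimidine→purine, transversion)
position 7: T→G (pyrimidine→purine, transversion)
position 13: C→A (pyrimidine→purine, transversion)
position 20: A→T (purine→pyrimidine, transversion)
position 21: G→C (purine→pyrimidine, transversion)
position 22: A→C (purine→pyrimidine, transversion)
position 24: A→T (purine→pyrimidine, transversion)
position 28: G→A (purine→purine, transition)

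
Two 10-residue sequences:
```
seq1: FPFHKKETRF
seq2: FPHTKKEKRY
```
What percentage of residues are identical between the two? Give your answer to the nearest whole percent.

4 positions differ (3, 4, 8, 10), so 6 of 10 match: 6/10 = 60%.

60%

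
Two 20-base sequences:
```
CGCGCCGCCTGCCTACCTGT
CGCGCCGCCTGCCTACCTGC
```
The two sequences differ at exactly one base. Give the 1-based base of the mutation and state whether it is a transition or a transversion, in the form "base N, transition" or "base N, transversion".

The sequences differ only at base 20: T→C (pyrimidine→pyrimidine), a transition.

base 20, transition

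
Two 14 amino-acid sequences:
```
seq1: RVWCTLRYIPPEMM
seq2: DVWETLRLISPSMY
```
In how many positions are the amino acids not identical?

The sequences differ at positions 1, 4, 8, 10, 12, 14 (1-based) — 6 in total.

6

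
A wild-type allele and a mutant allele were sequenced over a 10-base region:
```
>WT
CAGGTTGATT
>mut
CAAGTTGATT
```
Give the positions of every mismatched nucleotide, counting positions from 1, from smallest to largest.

Differences at position 3 (G→A).

3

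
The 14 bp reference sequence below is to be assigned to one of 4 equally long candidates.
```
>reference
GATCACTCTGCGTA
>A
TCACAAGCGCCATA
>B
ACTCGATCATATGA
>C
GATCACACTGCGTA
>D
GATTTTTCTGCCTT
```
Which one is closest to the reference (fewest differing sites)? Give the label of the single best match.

C

Hamming distances to reference — A: 8; B: 9; C: 1; D: 5.
Smallest is C with 1 mismatch.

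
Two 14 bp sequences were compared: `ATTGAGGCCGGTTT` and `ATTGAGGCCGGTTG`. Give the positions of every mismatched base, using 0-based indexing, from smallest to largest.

Scanning 0-based: 13: T/G.

13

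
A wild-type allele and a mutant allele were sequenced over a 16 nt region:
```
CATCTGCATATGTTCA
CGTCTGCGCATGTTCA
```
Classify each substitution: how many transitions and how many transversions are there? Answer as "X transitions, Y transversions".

Transitions (purine↔purine or pyrimidine↔pyrimidine): 2 A→G, 8 A→G, 9 T→C.
Transversions (purine↔pyrimidine): none.

3 transitions, 0 transversions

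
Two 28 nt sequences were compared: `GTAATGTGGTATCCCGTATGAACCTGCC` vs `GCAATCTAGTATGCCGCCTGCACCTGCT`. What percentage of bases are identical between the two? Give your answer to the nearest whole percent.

8 positions differ (2, 6, 8, 13, 17, 18, 21, 28), so 20 of 28 match: 20/28 = 71.43%.

71%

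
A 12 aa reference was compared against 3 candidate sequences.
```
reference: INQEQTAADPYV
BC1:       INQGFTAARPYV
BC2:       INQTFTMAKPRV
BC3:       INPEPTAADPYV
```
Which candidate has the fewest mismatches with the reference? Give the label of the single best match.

BC3

BC1 differs at 3 residues; BC2 differs at 5 residues; BC3 differs at 2 residues. The closest is BC3.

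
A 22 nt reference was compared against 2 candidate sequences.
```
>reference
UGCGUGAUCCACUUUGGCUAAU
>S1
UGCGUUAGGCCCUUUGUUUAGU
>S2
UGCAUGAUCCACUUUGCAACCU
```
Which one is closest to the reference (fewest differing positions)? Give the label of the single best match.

S1 differs at 7 positions; S2 differs at 6 positions. The closest is S2.

S2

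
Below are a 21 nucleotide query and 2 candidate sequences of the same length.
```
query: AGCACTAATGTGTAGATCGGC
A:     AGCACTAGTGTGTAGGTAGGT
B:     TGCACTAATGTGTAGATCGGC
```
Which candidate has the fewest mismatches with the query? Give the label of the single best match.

A differs at 4 positions; B differs at 1 position. The closest is B.

B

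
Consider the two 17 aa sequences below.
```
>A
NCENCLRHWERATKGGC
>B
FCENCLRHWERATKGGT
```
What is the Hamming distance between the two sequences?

2

The sequences differ at residues 1, 17 (1-based) — 2 in total.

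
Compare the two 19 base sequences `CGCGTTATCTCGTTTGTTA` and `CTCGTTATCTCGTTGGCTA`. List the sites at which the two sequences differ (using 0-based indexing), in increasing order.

1, 14, 16

Scanning 0-based: 1: G/T; 14: T/G; 16: T/C.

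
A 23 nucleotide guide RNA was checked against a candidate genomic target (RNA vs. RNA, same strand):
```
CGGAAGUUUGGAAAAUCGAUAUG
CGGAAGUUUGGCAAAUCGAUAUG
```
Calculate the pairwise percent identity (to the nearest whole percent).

96%

1 position differs (12), so 22 of 23 match: 22/23 = 95.65%.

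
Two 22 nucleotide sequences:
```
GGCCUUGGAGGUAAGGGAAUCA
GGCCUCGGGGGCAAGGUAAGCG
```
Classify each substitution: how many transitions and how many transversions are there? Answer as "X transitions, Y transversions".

Transitions (purine↔purine or pyrimidine↔pyrimidine): 6 U→C, 9 A→G, 12 U→C, 22 A→G.
Transversions (purine↔pyrimidine): 17 G→U, 20 U→G.

4 transitions, 2 transversions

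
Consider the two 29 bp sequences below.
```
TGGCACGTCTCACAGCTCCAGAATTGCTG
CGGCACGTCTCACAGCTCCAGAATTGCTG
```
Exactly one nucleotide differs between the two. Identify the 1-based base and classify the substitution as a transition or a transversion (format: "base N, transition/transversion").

base 1, transition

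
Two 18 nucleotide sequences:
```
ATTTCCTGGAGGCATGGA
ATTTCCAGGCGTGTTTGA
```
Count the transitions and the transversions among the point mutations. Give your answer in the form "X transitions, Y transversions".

Transitions (purine↔purine or pyrimidine↔pyrimidine): none.
Transversions (purine↔pyrimidine): 7 T→A, 10 A→C, 12 G→T, 13 C→G, 14 A→T, 16 G→T.

0 transitions, 6 transversions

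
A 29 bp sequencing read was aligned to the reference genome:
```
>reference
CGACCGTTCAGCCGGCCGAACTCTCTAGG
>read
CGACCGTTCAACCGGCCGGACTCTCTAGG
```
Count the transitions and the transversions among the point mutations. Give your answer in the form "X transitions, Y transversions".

2 transitions, 0 transversions

Transitions (purine↔purine or pyrimidine↔pyrimidine): 11 G→A, 19 A→G.
Transversions (purine↔pyrimidine): none.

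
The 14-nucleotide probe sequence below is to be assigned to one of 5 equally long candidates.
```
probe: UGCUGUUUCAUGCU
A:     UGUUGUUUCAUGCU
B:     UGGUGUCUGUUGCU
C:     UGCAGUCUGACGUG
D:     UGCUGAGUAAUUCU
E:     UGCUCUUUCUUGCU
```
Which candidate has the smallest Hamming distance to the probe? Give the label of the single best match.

Hamming distances to probe — A: 1; B: 4; C: 6; D: 4; E: 2.
Smallest is A with 1 mismatch.

A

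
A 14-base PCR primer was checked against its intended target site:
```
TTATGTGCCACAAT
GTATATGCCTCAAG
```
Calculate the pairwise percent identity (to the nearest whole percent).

71%

Mismatches at positions 1, 5, 10, 14 (1-based): 4 of 14.
Identical positions: 10/14 = 71.43% → 71%.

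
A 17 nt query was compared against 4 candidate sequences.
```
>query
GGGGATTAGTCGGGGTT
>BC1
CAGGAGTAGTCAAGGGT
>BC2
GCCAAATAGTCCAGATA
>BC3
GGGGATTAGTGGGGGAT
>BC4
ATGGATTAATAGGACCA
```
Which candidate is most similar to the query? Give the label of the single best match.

BC3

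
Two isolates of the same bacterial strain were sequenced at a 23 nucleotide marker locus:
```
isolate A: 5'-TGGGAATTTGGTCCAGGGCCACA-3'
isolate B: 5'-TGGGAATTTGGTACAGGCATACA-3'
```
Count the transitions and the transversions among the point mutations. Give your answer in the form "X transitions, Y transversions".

1 transition, 3 transversions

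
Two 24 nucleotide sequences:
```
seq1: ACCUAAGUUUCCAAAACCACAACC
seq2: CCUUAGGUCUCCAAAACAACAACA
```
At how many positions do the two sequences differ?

6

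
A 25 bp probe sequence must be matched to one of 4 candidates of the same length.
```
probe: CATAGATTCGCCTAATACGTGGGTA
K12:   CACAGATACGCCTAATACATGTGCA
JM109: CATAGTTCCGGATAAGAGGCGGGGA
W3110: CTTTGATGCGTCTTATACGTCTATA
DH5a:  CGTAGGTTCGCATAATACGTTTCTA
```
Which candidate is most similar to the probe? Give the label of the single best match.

K12 differs at 5 positions; JM109 differs at 8 positions; W3110 differs at 8 positions; DH5a differs at 6 positions. The closest is K12.

K12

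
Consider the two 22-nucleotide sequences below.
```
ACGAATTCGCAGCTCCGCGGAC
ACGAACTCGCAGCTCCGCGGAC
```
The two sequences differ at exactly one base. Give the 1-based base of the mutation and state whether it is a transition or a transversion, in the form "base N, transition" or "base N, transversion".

base 6, transition

Base 6 changes T→C. T is a pyrimidine and C is a pyrimidine, so this is a transition.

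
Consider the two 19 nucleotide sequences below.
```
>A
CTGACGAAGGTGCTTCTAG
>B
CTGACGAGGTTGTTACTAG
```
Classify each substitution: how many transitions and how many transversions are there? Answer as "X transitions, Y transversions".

Transitions (purine↔purine or pyrimidine↔pyrimidine): 8 A→G, 13 C→T.
Transversions (purine↔pyrimidine): 10 G→T, 15 T→A.

2 transitions, 2 transversions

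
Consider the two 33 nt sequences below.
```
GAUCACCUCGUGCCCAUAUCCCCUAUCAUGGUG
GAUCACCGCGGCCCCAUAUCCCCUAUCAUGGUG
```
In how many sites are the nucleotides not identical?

3

Comparing position by position, 3 sites differ: 8 (U/G), 11 (U/G), 12 (G/C).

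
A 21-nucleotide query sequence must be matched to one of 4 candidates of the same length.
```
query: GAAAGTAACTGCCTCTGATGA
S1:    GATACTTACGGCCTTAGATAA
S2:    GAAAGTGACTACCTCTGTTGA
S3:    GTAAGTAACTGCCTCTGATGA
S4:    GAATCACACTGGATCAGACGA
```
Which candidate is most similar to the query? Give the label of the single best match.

S1 differs at 7 bases; S2 differs at 3 bases; S3 differs at 1 base; S4 differs at 8 bases. The closest is S3.

S3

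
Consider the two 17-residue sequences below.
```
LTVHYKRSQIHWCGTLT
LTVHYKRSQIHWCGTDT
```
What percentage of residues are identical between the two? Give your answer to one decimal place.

Mismatch at position 16 (1-based): 1 of 17.
Identical positions: 16/17 = 94.12% → 94.1%.

94.1%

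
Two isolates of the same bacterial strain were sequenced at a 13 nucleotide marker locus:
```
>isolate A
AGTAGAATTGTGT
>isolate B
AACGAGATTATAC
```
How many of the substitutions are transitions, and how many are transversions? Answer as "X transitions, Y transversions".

8 transitions, 0 transversions

Transitions (purine↔purine or pyrimidine↔pyrimidine): 2 G→A, 3 T→C, 4 A→G, 5 G→A, 6 A→G, 10 G→A, 12 G→A, 13 T→C.
Transversions (purine↔pyrimidine): none.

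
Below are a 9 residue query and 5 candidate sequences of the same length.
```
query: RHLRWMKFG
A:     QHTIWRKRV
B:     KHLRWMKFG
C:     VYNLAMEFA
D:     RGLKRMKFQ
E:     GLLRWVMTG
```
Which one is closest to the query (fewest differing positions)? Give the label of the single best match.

A differs at 6 positions; B differs at 1 position; C differs at 7 positions; D differs at 4 positions; E differs at 5 positions. The closest is B.

B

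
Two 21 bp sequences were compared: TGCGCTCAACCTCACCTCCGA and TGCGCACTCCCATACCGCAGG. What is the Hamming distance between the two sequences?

8

Comparing position by position, 8 bases differ: 6 (T/A), 8 (A/T), 9 (A/C), 12 (T/A), 13 (C/T), 17 (T/G), 19 (C/A), 21 (A/G).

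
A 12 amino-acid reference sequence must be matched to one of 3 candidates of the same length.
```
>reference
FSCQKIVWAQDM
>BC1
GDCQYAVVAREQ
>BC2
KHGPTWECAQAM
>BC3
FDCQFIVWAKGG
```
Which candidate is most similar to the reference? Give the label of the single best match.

BC1 differs at 8 positions; BC2 differs at 9 positions; BC3 differs at 5 positions. The closest is BC3.

BC3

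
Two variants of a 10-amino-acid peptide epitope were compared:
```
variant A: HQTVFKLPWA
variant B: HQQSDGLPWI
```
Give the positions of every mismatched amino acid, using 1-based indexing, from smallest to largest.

Differences at position 3 (T→Q), position 4 (V→S), position 5 (F→D), position 6 (K→G), position 10 (A→I).

3, 4, 5, 6, 10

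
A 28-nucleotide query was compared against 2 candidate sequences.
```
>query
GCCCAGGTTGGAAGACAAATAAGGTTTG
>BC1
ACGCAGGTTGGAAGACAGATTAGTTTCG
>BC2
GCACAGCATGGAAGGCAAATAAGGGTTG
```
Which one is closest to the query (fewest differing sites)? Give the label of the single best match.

Hamming distances to query — BC1: 6; BC2: 5.
Smallest is BC2 with 5 mismatches.

BC2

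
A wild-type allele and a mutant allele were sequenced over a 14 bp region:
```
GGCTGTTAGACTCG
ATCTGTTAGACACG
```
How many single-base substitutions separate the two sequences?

Comparing position by position, 3 bases differ: 1 (G/A), 2 (G/T), 12 (T/A).

3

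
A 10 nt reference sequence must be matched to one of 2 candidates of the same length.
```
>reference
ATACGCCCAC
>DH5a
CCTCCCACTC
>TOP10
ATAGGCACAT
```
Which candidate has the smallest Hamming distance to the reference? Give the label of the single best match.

Hamming distances to reference — DH5a: 6; TOP10: 3.
Smallest is TOP10 with 3 mismatches.

TOP10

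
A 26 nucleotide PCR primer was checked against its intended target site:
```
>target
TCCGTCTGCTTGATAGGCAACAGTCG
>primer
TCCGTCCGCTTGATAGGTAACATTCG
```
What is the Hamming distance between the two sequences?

3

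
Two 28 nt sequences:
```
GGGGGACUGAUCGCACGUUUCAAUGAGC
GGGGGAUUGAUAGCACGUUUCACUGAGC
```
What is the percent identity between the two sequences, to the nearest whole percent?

89%

Mismatches at positions 7, 12, 23 (1-based): 3 of 28.
Identical positions: 25/28 = 89.29% → 89%.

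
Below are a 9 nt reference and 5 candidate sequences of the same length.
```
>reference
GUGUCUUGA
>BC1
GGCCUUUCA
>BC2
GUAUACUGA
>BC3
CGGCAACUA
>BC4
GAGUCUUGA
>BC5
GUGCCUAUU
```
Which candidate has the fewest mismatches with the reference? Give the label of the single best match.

BC1 differs at 5 bases; BC2 differs at 3 bases; BC3 differs at 7 bases; BC4 differs at 1 base; BC5 differs at 4 bases. The closest is BC4.

BC4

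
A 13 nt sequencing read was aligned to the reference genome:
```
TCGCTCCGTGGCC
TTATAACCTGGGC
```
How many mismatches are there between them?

The sequences differ at sites 2, 3, 4, 5, 6, 8, 12 (1-based) — 7 in total.

7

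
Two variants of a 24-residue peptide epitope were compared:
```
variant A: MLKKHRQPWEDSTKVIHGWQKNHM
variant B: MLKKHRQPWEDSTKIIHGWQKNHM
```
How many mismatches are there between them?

Comparing position by position, 1 position differs: 15 (V/I).

1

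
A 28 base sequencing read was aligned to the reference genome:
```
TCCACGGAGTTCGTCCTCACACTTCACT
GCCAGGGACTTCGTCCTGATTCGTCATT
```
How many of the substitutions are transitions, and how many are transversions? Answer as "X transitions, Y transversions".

Transitions (purine↔purine or pyrimidine↔pyrimidine): 20 C→T, 27 C→T.
Transversions (purine↔pyrimidine): 1 T→G, 5 C→G, 9 G→C, 18 C→G, 21 A→T, 23 T→G.

2 transitions, 6 transversions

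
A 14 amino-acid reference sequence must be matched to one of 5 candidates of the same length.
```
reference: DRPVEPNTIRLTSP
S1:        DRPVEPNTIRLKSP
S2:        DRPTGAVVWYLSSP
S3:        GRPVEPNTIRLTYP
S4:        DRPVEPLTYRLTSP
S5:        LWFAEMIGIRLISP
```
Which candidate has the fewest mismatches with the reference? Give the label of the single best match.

S1

S1 differs at 1 position; S2 differs at 8 positions; S3 differs at 2 positions; S4 differs at 2 positions; S5 differs at 8 positions. The closest is S1.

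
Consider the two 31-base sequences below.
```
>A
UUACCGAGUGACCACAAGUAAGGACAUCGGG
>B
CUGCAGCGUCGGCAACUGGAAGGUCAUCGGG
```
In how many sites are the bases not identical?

12

Comparing position by position, 12 sites differ: 1 (U/C), 3 (A/G), 5 (C/A), 7 (A/C), 10 (G/C), 11 (A/G), 12 (C/G), 15 (C/A), 16 (A/C), 17 (A/U), 19 (U/G), 24 (A/U).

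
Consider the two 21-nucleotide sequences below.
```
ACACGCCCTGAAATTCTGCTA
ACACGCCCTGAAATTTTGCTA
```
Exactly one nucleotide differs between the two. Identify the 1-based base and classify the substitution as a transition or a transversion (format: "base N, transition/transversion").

base 16, transition

Base 16 changes C→T. C is a pyrimidine and T is a pyrimidine, so this is a transition.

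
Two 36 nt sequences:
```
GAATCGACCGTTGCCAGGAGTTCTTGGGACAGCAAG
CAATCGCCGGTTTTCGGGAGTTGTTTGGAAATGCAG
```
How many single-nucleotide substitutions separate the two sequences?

The sequences differ at bases 1, 7, 9, 13, 14, 16, 23, 26, 30, 32, 33, 34 (1-based) — 12 in total.

12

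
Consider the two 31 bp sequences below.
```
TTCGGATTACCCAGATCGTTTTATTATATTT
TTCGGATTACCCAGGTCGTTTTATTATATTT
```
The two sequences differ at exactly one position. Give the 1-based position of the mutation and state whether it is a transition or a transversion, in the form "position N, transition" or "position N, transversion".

The sequences differ only at position 15: A→G (purine→purine), a transition.

position 15, transition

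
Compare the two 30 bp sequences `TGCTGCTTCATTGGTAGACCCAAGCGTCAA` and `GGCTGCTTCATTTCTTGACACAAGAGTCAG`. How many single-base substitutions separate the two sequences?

7

Mismatches (1-based): position 1: T→G; position 13: G→T; position 14: G→C; position 16: A→T; position 20: C→A; position 25: C→A; position 30: A→G.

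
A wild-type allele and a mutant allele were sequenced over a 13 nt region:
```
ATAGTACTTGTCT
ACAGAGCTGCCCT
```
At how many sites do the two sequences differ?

6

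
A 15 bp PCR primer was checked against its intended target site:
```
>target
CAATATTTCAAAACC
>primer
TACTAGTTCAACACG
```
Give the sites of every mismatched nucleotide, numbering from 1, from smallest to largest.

1, 3, 6, 12, 15

Differences at site 1 (C→T), site 3 (A→C), site 6 (T→G), site 12 (A→C), site 15 (C→G).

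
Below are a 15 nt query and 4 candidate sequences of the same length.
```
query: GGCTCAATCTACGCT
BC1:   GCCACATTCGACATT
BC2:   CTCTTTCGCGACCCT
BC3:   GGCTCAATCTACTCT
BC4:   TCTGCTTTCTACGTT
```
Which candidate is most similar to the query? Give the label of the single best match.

Hamming distances to query — BC1: 6; BC2: 8; BC3: 1; BC4: 7.
Smallest is BC3 with 1 mismatch.

BC3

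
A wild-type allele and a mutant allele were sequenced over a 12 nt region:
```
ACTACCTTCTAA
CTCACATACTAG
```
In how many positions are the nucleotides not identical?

6

The sequences differ at positions 1, 2, 3, 6, 8, 12 (1-based) — 6 in total.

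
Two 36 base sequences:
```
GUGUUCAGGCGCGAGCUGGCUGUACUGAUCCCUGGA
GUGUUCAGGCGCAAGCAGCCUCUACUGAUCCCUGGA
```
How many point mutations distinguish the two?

4

The sequences differ at sites 13, 17, 19, 22 (1-based) — 4 in total.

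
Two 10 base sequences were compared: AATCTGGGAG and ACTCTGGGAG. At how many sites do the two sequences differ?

Mismatches (1-based): site 2: A→C.

1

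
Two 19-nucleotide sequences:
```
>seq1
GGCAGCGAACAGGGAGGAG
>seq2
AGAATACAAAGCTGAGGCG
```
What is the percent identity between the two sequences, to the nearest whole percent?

47%

Mismatches at positions 1, 3, 5, 6, 7, 10, 11, 12, 13, 18 (1-based): 10 of 19.
Identical positions: 9/19 = 47.37% → 47%.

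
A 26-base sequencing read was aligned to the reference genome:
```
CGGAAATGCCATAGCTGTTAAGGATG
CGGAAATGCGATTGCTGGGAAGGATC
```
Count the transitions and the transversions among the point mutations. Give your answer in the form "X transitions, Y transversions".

0 transitions, 5 transversions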